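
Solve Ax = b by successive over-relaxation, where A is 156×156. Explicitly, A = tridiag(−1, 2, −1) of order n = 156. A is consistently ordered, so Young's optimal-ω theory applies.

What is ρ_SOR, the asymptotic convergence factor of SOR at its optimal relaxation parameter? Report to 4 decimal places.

ρ_SOR = 0.9608

spectrum of D⁻¹(L+U) = {cos(kπ/157) : 1≤k≤156}; ρ_J = cos(π/157) = 0.9998.
√(1−ρ_J²) simplifies to sin(π/157) = 0.02001.
Young: ω* = 2/(1+√(1−ρ_J²)) = 2/(1+0.02001) = 2/1.02001 = 1.9608.
ρ_SOR = ω* − 1 ≈ 0.9608.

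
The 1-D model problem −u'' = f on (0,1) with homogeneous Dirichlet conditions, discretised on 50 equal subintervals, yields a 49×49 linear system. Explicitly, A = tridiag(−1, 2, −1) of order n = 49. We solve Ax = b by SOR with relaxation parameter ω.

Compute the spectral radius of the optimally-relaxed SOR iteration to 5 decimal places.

ρ_J = max_k |cos(kπ/50)| = cos(π/50) = 0.99803
√(1−ρ_J²) = |sin(π/50)| = 0.062791
ω* = 2 / (1 + 0.062791) = 2 / 1.062791 ≈ 1.88184.
ρ_SOR = ω* − 1 = 1.88184 − 1 = 0.88184.

ρ_SOR = 0.88184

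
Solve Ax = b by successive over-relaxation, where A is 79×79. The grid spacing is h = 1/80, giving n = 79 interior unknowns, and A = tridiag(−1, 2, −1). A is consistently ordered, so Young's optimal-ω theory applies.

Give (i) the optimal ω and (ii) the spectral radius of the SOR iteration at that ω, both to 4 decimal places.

n=79: λ(B_J) = 1 − λ(A)/2 = cos(kπ/80); k=1 gives ρ_J = 0.9992.
√(1 − cos²(π/80)) = sin(π/80) ≈ 0.03926.
ω* = 2 / (1 + 0.03926) = 2 / 1.03926 ≈ 1.9244.
At ω = 1.9244 every |λ(B_ω)| = ω−1, so ρ_SOR = 0.9244.

ω* = 1.9244, ρ_SOR = 0.9244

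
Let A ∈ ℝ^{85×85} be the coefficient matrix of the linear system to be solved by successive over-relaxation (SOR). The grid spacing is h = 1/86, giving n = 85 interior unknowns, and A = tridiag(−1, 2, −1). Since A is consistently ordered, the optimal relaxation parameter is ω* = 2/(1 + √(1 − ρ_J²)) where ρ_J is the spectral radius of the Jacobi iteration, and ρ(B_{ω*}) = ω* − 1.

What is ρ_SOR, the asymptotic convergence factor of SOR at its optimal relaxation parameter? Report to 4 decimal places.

ρ_SOR = 0.9295

n=85: λ(B_J) = 1 − λ(A)/2 = cos(kπ/86); k=1 gives ρ_J = 0.9993.
root = sin(π/86) = 0.03652  (since 1−cos² = sin²).
ω* = 2/(1 + 0.03652) = 2/1.03652 = 1.9295.
At ω = 1.9295 every |λ(B_ω)| = ω−1, so ρ_SOR = 0.9295.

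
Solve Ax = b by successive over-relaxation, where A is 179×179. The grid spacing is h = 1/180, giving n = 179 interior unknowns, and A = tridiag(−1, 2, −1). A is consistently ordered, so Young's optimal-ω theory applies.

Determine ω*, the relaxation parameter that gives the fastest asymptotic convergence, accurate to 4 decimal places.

ω* = 1.9657

B_J for the 179×179 system has eigenvalues cos(kπ/180); ρ_J = cos(π/180) = 0.9998.
√(1 − cos²(π/180)) = sin(π/180) ≈ 0.01745.
ω* = 2/(1 + 0.01745) = 2/1.01745 = 1.9657.
[ρ_SOR] ω* − 1 = 0.9657.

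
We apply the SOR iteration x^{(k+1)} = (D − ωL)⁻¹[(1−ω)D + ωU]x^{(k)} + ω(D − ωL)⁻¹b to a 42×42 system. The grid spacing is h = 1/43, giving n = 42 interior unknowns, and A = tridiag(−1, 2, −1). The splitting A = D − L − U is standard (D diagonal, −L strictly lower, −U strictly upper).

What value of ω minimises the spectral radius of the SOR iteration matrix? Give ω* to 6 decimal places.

ω* = 1.863941

spectrum of D⁻¹(L+U) = {cos(kπ/43) : 1≤k≤42}; ρ_J = cos(π/43) = 0.997332.
1 − cos²(π/43) = sin²(π/43) ⇒ √(1−ρ_J²) = sin(π/43) = 0.0729953.
Young: ω* = 2/(1+√(1−ρ_J²)) = 2/(1+0.0729953) = 2/1.0729953 = 1.863941.
and ρ(B_{ω*}) = 1.863941 − 1 = 0.863941.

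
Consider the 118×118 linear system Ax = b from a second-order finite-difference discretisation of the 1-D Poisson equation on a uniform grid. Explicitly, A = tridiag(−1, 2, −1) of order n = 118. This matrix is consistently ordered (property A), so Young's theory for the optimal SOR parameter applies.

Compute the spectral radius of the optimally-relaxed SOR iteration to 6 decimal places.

[ρ_J] n=118: ρ(B_J) = cos(π/(n+1)) = cos(π/119) = 0.999652.
√(1−ρ_J²) = |sin(π/119)| = 0.0263969
Then 2/(1+√(1−ρ_J²)) = 2/(1+0.0263969); ω* = 2/1.0263969 = 1.948564.
ρ_SOR = ω* − 1 = 1.948564 − 1 = 0.948564.

ρ_SOR = 0.948564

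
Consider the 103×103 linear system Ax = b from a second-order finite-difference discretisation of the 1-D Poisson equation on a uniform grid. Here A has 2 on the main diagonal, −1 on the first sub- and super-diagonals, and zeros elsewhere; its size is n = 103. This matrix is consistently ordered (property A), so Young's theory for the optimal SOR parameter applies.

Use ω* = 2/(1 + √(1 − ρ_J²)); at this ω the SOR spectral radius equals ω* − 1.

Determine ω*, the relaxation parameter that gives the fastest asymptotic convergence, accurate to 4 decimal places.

½·tridiag(1,0,1) at n=103: λ_k = cos(kπ/104); max |λ| at k=1 ⇒ ρ_J = cos(π/104) ≈ 0.9995.
√(1−ρ_J²) = |sin(π/104)| = 0.03020
So ω* = 2/1.03020 = 1.9414 (Young).
ρ(B_{ω*}) = ω*−1 = 0.9414

ω* = 1.9414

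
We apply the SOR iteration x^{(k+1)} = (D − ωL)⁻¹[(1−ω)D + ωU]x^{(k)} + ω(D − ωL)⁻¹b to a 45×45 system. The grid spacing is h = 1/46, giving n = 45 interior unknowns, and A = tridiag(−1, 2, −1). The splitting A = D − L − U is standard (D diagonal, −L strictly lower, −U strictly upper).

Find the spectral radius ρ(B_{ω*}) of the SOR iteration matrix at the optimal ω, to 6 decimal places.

ρ_SOR = 0.872234

ρ_J = max_k |cos(kπ/46)| = cos(π/46) = 0.997669
√(1−ρ_J²) = |sin(π/46)| = 0.0682424
So ω* = 2/1.0682424 = 1.872234 (Young).
ρ_SOR = ω* − 1 = 1.872234 − 1 = 0.872234.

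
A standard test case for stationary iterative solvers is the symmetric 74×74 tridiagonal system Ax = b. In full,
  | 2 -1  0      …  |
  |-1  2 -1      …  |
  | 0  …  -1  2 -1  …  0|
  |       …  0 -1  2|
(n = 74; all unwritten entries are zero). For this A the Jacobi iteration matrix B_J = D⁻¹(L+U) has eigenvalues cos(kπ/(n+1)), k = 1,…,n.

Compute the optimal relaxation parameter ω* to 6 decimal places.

ρ_J = max_k |cos(kπ/75)| = cos(π/75) = 0.999123
√(1−ρ_J²) = |sin(π/75)| = 0.0418757
Then 2/(1+√(1−ρ_J²)) = 2/(1+0.0418757); ω* = 2/1.0418757 = 1.919615.
ρ(B_{ω*}) = ω*−1 = 0.919615

ω* = 1.919615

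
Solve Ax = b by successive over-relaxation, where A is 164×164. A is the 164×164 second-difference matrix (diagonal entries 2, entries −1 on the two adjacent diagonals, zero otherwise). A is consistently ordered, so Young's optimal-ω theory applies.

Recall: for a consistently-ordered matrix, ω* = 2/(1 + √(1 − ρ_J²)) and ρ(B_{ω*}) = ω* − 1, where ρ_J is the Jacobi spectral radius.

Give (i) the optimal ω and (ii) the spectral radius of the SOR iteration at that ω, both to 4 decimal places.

ω* = 1.9626, ρ_SOR = 0.9626

ρ_J = max_k |cos(kπ/165)| = cos(π/165) = 0.9998
√(1−ρ_J²) = |sin(π/165)| = 0.01904
ω* = 2 / (1 + 0.01904) = 2 / 1.01904 ≈ 1.9626.
At ω = 1.9626 every |λ(B_ω)| = ω−1, so ρ_SOR = 0.9626.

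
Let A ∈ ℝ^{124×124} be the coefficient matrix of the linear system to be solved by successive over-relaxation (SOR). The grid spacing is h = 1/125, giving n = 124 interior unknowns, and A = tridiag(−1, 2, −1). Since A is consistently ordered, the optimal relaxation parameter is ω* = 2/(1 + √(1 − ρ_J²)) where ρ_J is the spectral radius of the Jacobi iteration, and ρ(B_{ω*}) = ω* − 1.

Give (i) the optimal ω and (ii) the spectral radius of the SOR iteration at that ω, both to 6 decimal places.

n=124: λ(B_J) = 1 − λ(A)/2 = cos(kπ/125); k=1 gives ρ_J = 0.999684.
√(1 − cos²(π/125)) = sin(π/125) ≈ 0.0251301.
ω* = 2/(1+0.0251301) = 1.950972
At ω = 1.950972 every |λ(B_ω)| = ω−1, so ρ_SOR = 0.950972.

ω* = 1.950972, ρ_SOR = 0.950972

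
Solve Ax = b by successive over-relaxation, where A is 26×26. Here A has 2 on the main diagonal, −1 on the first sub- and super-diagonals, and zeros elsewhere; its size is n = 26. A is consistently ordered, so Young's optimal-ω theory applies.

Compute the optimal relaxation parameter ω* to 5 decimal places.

B_J for the 26×26 system has eigenvalues cos(kπ/27); ρ_J = cos(π/27) = 0.99324.
root = sin(π/27) = 0.116093  (since 1−cos² = sin²).
ω* = 2/(1+0.116093) = 1.79197
Hence ρ(B_{ω*}) = 1.79197 − 1 = 0.79197.

ω* = 1.79197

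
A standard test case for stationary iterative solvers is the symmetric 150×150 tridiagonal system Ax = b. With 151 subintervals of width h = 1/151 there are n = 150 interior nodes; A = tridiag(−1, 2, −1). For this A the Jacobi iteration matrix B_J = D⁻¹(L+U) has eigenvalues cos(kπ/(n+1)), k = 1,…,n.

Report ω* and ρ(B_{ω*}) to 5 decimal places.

ω* = 1.95924, ρ_SOR = 0.95924

n=150: λ(B_J) = 1 − λ(A)/2 = cos(kπ/151); k=1 gives ρ_J = 0.99978.
1 − cos²(π/151) = sin²(π/151) ⇒ √(1−ρ_J²) = sin(π/151) = 0.020804.
[ω*] 2 ÷ (1 + 0.020804) = 2 ÷ 1.020804 = 1.95924.
Hence ρ(B_{ω*}) = 1.95924 − 1 = 0.95924.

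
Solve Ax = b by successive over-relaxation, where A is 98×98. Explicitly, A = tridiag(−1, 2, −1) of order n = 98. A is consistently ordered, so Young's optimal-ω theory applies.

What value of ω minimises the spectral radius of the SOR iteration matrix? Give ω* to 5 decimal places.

ω* = 1.93850

n=98: λ(B_J) = 1 − λ(A)/2 = cos(kπ/99); k=1 gives ρ_J = 0.99950.
√(1−ρ_J²) simplifies to sin(π/99) = 0.031728.
ω* = 2 / (1 + 0.031728) = 2 / 1.031728 ≈ 1.93850.
ρ_SOR = ω* − 1 ≈ 0.93850.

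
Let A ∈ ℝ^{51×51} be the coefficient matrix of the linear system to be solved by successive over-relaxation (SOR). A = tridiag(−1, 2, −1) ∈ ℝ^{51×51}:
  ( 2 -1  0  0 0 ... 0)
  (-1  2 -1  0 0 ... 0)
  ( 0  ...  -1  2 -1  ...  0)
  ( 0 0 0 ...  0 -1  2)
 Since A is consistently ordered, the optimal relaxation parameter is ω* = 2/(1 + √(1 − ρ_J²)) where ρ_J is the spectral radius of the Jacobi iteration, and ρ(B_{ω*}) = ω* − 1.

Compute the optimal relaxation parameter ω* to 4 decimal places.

B_J for the 51×51 system has eigenvalues cos(kπ/52); ρ_J = cos(π/52) = 0.9982.
√(1 − cos²(π/52)) = sin(π/52) ≈ 0.06038.
ω* = 2/(1+0.06038) = 1.8861
Hence ρ(B_{ω*}) = 1.8861 − 1 = 0.8861.

ω* = 1.8861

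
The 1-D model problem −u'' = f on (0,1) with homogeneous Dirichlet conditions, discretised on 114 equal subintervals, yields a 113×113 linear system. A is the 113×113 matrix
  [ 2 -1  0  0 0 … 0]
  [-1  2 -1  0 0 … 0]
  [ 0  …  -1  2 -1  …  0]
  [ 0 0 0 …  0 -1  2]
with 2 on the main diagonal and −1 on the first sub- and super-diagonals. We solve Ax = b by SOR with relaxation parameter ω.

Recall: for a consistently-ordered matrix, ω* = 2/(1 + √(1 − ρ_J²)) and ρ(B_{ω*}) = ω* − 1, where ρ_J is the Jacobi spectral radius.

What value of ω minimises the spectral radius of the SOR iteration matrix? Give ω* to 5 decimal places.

n=113: λ(B_J) = 1 − λ(A)/2 = cos(kπ/114); k=1 gives ρ_J = 0.99962.
√(1 − cos²(π/114)) = sin(π/114) ≈ 0.027554.
Young: ω* = 2/(1+√(1−ρ_J²)) = 2/(1+0.027554) = 2/1.027554 = 1.94637.
ρ_SOR = ω* − 1 = 1.94637 − 1 = 0.94637.

ω* = 1.94637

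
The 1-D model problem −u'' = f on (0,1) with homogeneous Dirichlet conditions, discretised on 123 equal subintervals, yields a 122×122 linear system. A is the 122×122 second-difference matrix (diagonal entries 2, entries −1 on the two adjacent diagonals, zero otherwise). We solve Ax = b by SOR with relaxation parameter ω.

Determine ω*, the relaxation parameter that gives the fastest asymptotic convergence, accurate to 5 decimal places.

ρ_J = max_k |cos(kπ/123)| = cos(π/123) = 0.99967
√(1−ρ_J²) = |sin(π/123)| = 0.025539
So ω* = 2/1.025539 = 1.95019 (Young).
At ω = 1.95019 every |λ(B_ω)| = ω−1, so ρ_SOR = 0.95019.

ω* = 1.95019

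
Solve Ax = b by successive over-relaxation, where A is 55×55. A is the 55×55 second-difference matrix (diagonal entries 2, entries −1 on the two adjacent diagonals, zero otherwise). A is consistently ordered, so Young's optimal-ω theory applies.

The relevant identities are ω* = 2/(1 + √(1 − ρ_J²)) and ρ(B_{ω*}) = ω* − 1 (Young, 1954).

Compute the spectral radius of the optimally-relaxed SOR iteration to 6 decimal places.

n=55: λ(B_J) = 1 − λ(A)/2 = cos(kπ/56); k=1 gives ρ_J = 0.998427.
√(1 − cos²(π/56)) = sin(π/56) ≈ 0.0560704.
ω* = 2/(1 + 0.0560704) = 2/1.0560704 = 1.893813.
At ω = 1.893813 every |λ(B_ω)| = ω−1, so ρ_SOR = 0.893813.

ρ_SOR = 0.893813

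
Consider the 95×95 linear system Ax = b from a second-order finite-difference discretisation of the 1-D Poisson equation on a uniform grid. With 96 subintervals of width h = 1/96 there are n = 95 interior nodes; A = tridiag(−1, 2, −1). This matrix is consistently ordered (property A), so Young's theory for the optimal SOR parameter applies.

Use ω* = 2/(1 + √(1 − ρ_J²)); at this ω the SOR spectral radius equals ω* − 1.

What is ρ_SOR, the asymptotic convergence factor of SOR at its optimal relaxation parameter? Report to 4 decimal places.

[ρ_J] n=95: ρ(B_J) = cos(π/(n+1)) = cos(π/96) = 0.9995.
√(1−ρ_J²) simplifies to sin(π/96) = 0.03272.
ω* = 2/(1+0.03272) = 1.9366
[ρ_SOR] ω* − 1 = 0.9366.

ρ_SOR = 0.9366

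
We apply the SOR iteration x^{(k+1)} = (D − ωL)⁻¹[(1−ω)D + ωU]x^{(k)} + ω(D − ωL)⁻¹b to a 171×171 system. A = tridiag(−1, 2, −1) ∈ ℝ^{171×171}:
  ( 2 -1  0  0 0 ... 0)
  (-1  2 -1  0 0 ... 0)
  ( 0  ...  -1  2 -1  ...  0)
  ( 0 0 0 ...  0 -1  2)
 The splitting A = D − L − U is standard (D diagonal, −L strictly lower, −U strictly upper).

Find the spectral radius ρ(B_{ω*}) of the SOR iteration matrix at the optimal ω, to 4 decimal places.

[ρ_J] n=171: ρ(B_J) = cos(π/(n+1)) = cos(π/172) = 0.9998.
1 − cos²(π/172) = sin²(π/172) ⇒ √(1−ρ_J²) = sin(π/172) = 0.01826.
Then 2/(1+√(1−ρ_J²)) = 2/(1+0.01826); ω* = 2/1.01826 = 1.9641.
ρ_SOR = ω* − 1 = 1.9641 − 1 = 0.9641.

ρ_SOR = 0.9641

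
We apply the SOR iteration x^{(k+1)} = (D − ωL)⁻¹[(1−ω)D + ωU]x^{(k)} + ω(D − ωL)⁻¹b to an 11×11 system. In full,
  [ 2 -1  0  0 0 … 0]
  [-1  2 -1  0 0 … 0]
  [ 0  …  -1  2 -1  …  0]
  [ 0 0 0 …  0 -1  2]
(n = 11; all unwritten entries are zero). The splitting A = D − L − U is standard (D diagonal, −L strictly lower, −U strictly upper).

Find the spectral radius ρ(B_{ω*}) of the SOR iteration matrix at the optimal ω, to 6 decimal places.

ρ_SOR = 0.588791

ρ_J = max_k |cos(kπ/12)| = cos(π/12) = 0.965926
√(1−ρ_J²) simplifies to sin(π/12) = 0.2588190.
[ω*] 2 ÷ (1 + 0.2588190) = 2 ÷ 1.2588190 = 1.588791.
ρ_SOR = ω* − 1 = 1.588791 − 1 = 0.588791.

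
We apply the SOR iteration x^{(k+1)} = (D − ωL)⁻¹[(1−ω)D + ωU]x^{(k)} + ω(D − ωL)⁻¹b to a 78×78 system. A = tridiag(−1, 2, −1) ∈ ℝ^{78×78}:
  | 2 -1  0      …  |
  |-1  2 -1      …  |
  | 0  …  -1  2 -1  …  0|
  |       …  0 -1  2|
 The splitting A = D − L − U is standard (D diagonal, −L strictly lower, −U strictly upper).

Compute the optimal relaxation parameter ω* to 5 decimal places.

ω* = 1.92353

With n=78, ρ(Jacobi) = cos(π/79) = 0.99921.
root = sin(π/79) = 0.039757  (since 1−cos² = sin²).
ω* = 2/(1+0.039757) = 1.92353
ρ(B_{ω*}) = ω*−1 = 0.92353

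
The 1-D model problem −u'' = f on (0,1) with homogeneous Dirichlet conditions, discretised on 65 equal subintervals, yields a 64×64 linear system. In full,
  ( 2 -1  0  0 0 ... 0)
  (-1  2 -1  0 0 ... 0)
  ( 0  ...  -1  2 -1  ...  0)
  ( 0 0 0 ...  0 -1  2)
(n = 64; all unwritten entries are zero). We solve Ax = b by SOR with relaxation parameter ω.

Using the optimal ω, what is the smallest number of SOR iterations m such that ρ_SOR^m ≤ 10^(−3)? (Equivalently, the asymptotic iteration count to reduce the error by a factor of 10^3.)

m = 72

spectrum of D⁻¹(L+U) = {cos(kπ/65) : 1≤k≤64}; ρ_J = cos(π/65) = 0.9988322.
√(1−ρ_J²) simplifies to sin(π/65) = 0.0483134.
ω* = 2/(1+0.0483134) = 1.9078264
At ω = 1.9078264 every |λ(B_ω)| = ω−1, so ρ_SOR = 0.9078264.
(0.9078264)^m ≤ 10^{−3}  ⇒  m·ln(0.9078264) ≤ −3·ln10  ⇒  m ≥ 71.433  ⇒  m = 72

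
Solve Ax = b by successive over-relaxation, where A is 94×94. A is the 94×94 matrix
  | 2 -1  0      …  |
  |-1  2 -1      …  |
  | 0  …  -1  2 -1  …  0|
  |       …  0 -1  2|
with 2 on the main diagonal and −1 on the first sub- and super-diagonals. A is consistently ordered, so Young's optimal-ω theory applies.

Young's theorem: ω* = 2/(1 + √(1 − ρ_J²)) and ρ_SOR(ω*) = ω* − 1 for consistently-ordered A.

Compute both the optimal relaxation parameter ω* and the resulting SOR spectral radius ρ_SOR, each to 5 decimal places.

B_J for the 94×94 system has eigenvalues cos(kπ/95); ρ_J = cos(π/95) = 0.99945.
√(1−ρ_J²) = |sin(π/95)| = 0.033063
ω* = 2 / (1 + 0.033063) = 2 / 1.033063 ≈ 1.93599.
Hence ρ(B_{ω*}) = 1.93599 − 1 = 0.93599.

ω* = 1.93599, ρ_SOR = 0.93599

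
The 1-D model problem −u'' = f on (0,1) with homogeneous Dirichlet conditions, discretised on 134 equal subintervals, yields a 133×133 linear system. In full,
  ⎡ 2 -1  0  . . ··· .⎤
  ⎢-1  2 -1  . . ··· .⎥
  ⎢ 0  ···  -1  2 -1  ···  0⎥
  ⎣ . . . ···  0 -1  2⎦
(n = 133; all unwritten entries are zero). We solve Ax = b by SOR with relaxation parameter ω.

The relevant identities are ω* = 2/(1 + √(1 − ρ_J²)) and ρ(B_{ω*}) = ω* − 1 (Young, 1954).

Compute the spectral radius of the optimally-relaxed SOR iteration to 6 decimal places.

[ρ_J] n=133: ρ(B_J) = cos(π/(n+1)) = cos(π/134) = 0.999725.
√(1−ρ_J²) = |sin(π/134)| = 0.0234426
So ω* = 2/1.0234426 = 1.954189 (Young).
ρ_SOR = ω* − 1 ≈ 0.954189.

ρ_SOR = 0.954189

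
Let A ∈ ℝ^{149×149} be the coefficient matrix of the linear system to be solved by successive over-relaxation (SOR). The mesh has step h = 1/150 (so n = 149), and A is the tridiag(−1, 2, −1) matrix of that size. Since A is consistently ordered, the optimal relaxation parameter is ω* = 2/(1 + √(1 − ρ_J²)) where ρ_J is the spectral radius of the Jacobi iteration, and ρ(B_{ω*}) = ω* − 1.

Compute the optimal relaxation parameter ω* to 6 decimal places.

n=149: λ(B_J) = 1 − λ(A)/2 = cos(kπ/150); k=1 gives ρ_J = 0.999781.
1 − cos²(π/150) = sin²(π/150) ⇒ √(1−ρ_J²) = sin(π/150) = 0.0209424.
Then 2/(1+√(1−ρ_J²)) = 2/(1+0.0209424); ω* = 2/1.0209424 = 1.958974.
and ρ(B_{ω*}) = 1.958974 − 1 = 0.958974.

ω* = 1.958974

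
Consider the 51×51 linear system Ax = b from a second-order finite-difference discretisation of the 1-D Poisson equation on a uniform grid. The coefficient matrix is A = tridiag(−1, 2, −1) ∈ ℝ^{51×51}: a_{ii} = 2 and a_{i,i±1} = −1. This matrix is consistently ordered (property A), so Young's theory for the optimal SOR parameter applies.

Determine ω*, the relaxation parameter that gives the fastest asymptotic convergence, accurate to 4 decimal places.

ω* = 1.8861

With n=51, ρ(Jacobi) = cos(π/52) = 0.9982.
√(1 − cos²(π/52)) = sin(π/52) ≈ 0.06038.
ω* = 2/(1+0.06038) = 1.8861
ρ(B_{ω*}) = ω*−1 = 0.8861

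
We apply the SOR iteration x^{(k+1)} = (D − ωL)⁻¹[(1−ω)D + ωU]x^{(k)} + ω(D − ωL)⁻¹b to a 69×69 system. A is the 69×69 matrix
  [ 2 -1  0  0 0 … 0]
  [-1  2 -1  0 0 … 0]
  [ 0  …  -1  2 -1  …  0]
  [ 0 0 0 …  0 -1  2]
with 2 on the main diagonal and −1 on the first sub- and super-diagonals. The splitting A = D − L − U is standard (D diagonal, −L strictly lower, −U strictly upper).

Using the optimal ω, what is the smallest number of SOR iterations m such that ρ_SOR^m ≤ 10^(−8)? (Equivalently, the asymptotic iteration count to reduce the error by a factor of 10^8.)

[ρ_J] n=69: ρ(B_J) = cos(π/(n+1)) = cos(π/70) = 0.9989931.
root = sin(π/70) = 0.0448648  (since 1−cos² = sin²).
Then 2/(1+√(1−ρ_J²)) = 2/(1+0.0448648); ω* = 2/1.0448648 = 1.9141232.
At ω = 1.9141232 every |λ(B_ω)| = ω−1, so ρ_SOR = 0.9141232.
Need (0.9141232)^m ≤ 10^(−8): m ≥ 8·ln10/|ln 0.9141232| = 18.4207/0.0897899 = 205.153 ⇒ m = 206.

m = 206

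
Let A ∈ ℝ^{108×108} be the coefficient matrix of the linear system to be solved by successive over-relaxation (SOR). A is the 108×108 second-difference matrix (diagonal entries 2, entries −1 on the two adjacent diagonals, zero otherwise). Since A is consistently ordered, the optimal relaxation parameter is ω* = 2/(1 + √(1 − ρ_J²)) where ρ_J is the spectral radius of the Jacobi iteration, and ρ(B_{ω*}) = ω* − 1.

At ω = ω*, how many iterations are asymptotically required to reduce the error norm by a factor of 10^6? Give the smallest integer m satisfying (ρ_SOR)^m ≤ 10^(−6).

B_J for the 108×108 system has eigenvalues cos(kπ/109); ρ_J = cos(π/109) = 0.9995847.
root = sin(π/109) = 0.0288180  (since 1−cos² = sin²).
[ω*] 2 ÷ (1 + 0.0288180) = 2 ÷ 1.0288180 = 1.9439784.
ρ_SOR = ω* − 1 ≈ 0.9439784.
Need (0.9439784)^m ≤ 10^(−6): m ≥ 6·ln10/|ln 0.9439784| = 13.8155/0.057652 = 239.636 ⇒ m = 240.

m = 240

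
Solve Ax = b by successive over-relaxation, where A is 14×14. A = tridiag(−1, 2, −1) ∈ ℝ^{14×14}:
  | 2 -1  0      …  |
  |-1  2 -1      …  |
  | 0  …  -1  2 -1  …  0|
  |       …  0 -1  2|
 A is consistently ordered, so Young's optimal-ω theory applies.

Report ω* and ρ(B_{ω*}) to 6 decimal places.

[ρ_J] n=14: ρ(B_J) = cos(π/(n+1)) = cos(π/15) = 0.978148.
root = sin(π/15) = 0.2079117  (since 1−cos² = sin²).
ω* = 2 / (1 + 0.2079117) = 2 / 1.2079117 ≈ 1.655750.
ρ_SOR = ω* − 1 ≈ 0.655750.

ω* = 1.655750, ρ_SOR = 0.655750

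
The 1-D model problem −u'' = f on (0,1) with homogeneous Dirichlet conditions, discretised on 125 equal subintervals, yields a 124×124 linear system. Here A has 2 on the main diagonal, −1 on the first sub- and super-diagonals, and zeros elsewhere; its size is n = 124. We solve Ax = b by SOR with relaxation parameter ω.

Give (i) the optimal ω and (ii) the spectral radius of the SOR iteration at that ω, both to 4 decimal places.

½·tridiag(1,0,1) at n=124: λ_k = cos(kπ/125); max |λ| at k=1 ⇒ ρ_J = cos(π/125) ≈ 0.9997.
√(1−ρ_J²) simplifies to sin(π/125) = 0.02513.
ω* = 2/(1+0.02513) = 1.9510
ρ_SOR = ω* − 1 = 1.9510 − 1 = 0.9510.

ω* = 1.9510, ρ_SOR = 0.9510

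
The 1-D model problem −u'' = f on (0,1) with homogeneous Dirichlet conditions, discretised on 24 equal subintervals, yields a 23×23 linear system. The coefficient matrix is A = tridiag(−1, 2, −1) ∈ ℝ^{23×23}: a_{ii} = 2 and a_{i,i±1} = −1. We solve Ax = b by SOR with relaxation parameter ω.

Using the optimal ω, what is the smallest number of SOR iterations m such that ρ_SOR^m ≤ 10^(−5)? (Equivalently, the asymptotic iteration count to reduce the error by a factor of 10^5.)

spectrum of D⁻¹(L+U) = {cos(kπ/24) : 1≤k≤23}; ρ_J = cos(π/24) = 0.9914449.
root = sin(π/24) = 0.1305262  (since 1−cos² = sin²).
ω* = 2/(1 + 0.1305262) = 2/1.1305262 = 1.7690877.
ρ_SOR = ω* − 1 = 1.7690877 − 1 = 0.7690877.
For 5 digits: m = 5·ln10 / (−ln 0.7690877) = 11.5129/0.26255 = 43.850; round up → m = 44.

m = 44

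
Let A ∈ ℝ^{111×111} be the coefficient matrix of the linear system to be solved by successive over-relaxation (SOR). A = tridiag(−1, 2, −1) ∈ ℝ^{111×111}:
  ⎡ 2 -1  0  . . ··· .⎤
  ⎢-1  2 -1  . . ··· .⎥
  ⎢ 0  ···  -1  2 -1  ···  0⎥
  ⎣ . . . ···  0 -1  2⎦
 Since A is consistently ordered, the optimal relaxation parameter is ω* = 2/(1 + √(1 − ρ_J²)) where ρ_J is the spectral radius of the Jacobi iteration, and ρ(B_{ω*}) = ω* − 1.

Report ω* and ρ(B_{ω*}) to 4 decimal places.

ω* = 1.9454, ρ_SOR = 0.9454

[ρ_J] n=111: ρ(B_J) = cos(π/(n+1)) = cos(π/112) = 0.9996.
root = sin(π/112) = 0.02805  (since 1−cos² = sin²).
ω* = 2/(1 + 0.02805) = 2/1.02805 = 1.9454.
At ω = 1.9454 every |λ(B_ω)| = ω−1, so ρ_SOR = 0.9454.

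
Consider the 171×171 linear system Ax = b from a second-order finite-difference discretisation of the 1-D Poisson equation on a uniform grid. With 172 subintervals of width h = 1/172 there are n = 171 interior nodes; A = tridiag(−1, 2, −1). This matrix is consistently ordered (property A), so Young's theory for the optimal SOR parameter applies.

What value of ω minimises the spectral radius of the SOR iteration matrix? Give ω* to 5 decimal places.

ω* = 1.96413

½·tridiag(1,0,1) at n=171: λ_k = cos(kπ/172); max |λ| at k=1 ⇒ ρ_J = cos(π/172) ≈ 0.99983.
root = sin(π/172) = 0.018264  (since 1−cos² = sin²).
ω* = 2/(1 + 0.018264) = 2/1.018264 = 1.96413.
and ρ(B_{ω*}) = 1.96413 − 1 = 0.96413.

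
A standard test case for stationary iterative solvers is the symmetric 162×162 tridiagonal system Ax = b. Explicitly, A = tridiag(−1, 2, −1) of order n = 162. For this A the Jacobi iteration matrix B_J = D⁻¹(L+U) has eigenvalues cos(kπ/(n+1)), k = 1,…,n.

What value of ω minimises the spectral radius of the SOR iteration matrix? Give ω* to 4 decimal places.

ω* = 1.9622

ρ_J = max_k |cos(kπ/163)| = cos(π/163) = 0.9998
√(1−ρ_J²) = |sin(π/163)| = 0.01927
ω* = 2 / (1 + 0.01927) = 2 / 1.01927 ≈ 1.9622.
ρ(B_{ω*}) = ω*−1 = 0.9622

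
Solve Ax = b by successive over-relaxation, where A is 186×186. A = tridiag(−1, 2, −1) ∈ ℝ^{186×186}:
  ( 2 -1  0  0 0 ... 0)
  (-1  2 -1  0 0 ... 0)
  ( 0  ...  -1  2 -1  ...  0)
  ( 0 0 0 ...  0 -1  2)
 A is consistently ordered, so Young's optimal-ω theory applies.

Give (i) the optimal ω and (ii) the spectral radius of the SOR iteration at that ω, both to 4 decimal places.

ω* = 1.9670, ρ_SOR = 0.9670

ρ_J = max_k |cos(kπ/187)| = cos(π/187) = 0.9999
√(1−ρ_J²) = |sin(π/187)| = 0.01680
[ω*] 2 ÷ (1 + 0.01680) = 2 ÷ 1.01680 = 1.9670.
[ρ_SOR] ω* − 1 = 0.9670.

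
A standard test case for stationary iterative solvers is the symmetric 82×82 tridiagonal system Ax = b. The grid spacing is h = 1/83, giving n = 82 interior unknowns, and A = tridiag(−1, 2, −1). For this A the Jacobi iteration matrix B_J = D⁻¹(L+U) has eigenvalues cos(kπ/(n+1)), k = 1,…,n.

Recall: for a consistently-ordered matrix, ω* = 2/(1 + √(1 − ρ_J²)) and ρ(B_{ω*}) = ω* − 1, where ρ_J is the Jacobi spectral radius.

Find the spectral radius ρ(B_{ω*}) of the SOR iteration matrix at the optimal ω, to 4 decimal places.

ρ_SOR = 0.9271

n=82: λ(B_J) = 1 − λ(A)/2 = cos(kπ/83); k=1 gives ρ_J = 0.9993.
1 − cos²(π/83) = sin²(π/83) ⇒ √(1−ρ_J²) = sin(π/83) = 0.03784.
ω* = 2/(1 + 0.03784) = 2/1.03784 = 1.9271.
ρ(B_{ω*}) = ω*−1 = 0.9271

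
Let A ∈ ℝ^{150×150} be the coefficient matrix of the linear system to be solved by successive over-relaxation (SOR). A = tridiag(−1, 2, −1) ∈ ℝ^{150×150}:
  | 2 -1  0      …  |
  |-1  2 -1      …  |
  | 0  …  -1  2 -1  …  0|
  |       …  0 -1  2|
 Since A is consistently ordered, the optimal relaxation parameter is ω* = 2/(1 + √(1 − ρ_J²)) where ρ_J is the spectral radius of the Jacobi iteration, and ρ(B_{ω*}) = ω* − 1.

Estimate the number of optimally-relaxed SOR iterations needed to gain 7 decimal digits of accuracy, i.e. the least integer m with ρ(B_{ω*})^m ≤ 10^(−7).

spectrum of D⁻¹(L+U) = {cos(kπ/151) : 1≤k≤150}; ρ_J = cos(π/151) = 0.9997836.
√(1−ρ_J²) simplifies to sin(π/151) = 0.0208037.
Then 2/(1+√(1−ρ_J²)) = 2/(1+0.0208037); ω* = 2/1.0208037 = 1.9592405.
ρ_SOR = ω* − 1 = 1.9592405 − 1 = 0.9592405.
m ≥ 7·ln10 / (−ln 0.9592405) = 387.329; smallest integer m = 388.

m = 388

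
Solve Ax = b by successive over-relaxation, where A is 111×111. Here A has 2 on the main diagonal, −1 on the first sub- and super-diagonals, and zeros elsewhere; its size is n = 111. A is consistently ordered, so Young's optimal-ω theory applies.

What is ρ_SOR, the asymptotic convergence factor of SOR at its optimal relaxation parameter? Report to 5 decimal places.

ρ_SOR = 0.94544

ρ_J = max_k |cos(kπ/112)| = cos(π/112) = 0.99961
√(1−ρ_J²) = |sin(π/112)| = 0.028046
[ω*] 2 ÷ (1 + 0.028046) = 2 ÷ 1.028046 = 1.94544.
Hence ρ(B_{ω*}) = 1.94544 − 1 = 0.94544.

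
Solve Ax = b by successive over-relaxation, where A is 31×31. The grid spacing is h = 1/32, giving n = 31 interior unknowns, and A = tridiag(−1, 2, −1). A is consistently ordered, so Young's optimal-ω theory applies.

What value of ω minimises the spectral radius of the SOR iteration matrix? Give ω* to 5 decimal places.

ω* = 1.82147

n=31: λ(B_J) = 1 − λ(A)/2 = cos(kπ/32); k=1 gives ρ_J = 0.99518.
root = sin(π/32) = 0.098017  (since 1−cos² = sin²).
ω* = 2/(1+0.098017) = 1.82147
Hence ρ(B_{ω*}) = 1.82147 − 1 = 0.82147.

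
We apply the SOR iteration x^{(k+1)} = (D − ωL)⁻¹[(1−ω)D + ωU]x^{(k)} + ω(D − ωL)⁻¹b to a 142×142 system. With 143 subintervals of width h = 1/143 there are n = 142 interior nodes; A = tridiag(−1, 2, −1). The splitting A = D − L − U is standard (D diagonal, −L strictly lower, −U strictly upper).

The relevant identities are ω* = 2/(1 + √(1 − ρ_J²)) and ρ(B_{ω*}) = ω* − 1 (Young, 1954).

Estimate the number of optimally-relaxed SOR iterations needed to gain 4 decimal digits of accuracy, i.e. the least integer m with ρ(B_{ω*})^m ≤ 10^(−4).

ρ_J = max_k |cos(kπ/143)| = cos(π/143) = 0.9997587
√(1 − cos²(π/143)) = sin(π/143) ≈ 0.0219674.
Then 2/(1+√(1−ρ_J²)) = 2/(1+0.0219674); ω* = 2/1.0219674 = 1.9570096.
and ρ(B_{ω*}) = 1.9570096 − 1 = 0.9570096.
(0.9570096)^m ≤ 10^{−4}  ⇒  m·ln(0.9570096) ≤ −4·ln10  ⇒  m ≥ 209.603  ⇒  m = 210

m = 210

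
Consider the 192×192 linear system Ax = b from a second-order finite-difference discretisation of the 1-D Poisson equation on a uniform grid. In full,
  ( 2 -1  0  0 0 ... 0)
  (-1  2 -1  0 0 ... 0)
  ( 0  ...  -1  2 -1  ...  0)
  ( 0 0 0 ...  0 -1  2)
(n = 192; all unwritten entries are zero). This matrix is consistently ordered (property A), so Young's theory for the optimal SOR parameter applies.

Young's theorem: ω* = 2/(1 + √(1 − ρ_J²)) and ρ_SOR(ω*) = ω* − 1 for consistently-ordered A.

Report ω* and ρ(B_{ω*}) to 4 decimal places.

With n=192, ρ(Jacobi) = cos(π/193) = 0.9999.
root = sin(π/193) = 0.01628  (since 1−cos² = sin²).
ω* = 2 / (1 + 0.01628) = 2 / 1.01628 ≈ 1.9680.
[ρ_SOR] ω* − 1 = 0.9680.

ω* = 1.9680, ρ_SOR = 0.9680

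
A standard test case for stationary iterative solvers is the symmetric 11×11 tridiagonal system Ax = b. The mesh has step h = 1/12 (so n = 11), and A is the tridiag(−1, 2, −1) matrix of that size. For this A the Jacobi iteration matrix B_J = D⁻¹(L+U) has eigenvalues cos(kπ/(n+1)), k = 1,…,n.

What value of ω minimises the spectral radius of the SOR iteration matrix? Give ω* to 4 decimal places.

With n=11, ρ(Jacobi) = cos(π/12) = 0.9659.
root = sin(π/12) = 0.25882  (since 1−cos² = sin²).
ω* = 2 / (1 + 0.25882) = 2 / 1.25882 ≈ 1.5888.
ρ_SOR = ω* − 1 = 1.5888 − 1 = 0.5888.

ω* = 1.5888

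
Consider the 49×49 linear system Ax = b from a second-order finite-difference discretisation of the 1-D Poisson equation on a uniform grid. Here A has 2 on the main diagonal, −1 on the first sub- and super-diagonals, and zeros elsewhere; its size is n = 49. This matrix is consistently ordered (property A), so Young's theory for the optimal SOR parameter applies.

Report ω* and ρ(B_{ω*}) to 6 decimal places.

ω* = 1.881838, ρ_SOR = 0.881838

With n=49, ρ(Jacobi) = cos(π/50) = 0.998027.
√(1 − cos²(π/50)) = sin(π/50) ≈ 0.0627905.
Young: ω* = 2/(1+√(1−ρ_J²)) = 2/(1+0.0627905) = 2/1.0627905 = 1.881838.
At ω = 1.881838 every |λ(B_ω)| = ω−1, so ρ_SOR = 0.881838.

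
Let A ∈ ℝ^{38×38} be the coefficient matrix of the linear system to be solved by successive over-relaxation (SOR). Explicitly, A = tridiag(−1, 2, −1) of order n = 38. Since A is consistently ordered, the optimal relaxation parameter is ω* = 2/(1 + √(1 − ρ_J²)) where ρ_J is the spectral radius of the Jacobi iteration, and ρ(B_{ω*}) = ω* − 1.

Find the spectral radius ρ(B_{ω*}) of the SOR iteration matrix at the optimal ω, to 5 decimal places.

With n=38, ρ(Jacobi) = cos(π/39) = 0.99676.
root = sin(π/39) = 0.080467  (since 1−cos² = sin²).
Young: ω* = 2/(1+√(1−ρ_J²)) = 2/(1+0.080467) = 2/1.080467 = 1.85105.
ρ_SOR = ω* − 1 = 1.85105 − 1 = 0.85105.

ρ_SOR = 0.85105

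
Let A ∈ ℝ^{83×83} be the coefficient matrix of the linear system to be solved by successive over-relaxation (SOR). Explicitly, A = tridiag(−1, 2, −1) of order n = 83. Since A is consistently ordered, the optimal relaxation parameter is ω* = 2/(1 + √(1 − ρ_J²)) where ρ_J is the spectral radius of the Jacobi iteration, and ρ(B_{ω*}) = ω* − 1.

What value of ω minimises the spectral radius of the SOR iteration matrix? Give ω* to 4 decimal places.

B_J for the 83×83 system has eigenvalues cos(kπ/84); ρ_J = cos(π/84) = 0.9993.
√(1−ρ_J²) simplifies to sin(π/84) = 0.03739.
Young: ω* = 2/(1+√(1−ρ_J²)) = 2/(1+0.03739) = 2/1.03739 = 1.9279.
[ρ_SOR] ω* − 1 = 0.9279.

ω* = 1.9279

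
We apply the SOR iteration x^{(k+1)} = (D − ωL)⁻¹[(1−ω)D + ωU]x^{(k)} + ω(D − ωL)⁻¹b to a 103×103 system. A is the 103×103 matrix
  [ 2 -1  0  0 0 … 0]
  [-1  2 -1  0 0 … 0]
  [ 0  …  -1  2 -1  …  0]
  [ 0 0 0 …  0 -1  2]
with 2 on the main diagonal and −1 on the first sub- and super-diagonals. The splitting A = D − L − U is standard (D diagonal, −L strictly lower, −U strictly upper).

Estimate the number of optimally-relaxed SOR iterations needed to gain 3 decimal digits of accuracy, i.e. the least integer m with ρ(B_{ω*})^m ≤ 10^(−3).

With n=103, ρ(Jacobi) = cos(π/104) = 0.9995438.
root = sin(π/104) = 0.0302030  (since 1−cos² = sin²).
ω* = 2/(1+0.0302030) = 1.9413650
ρ_SOR = ω* − 1 ≈ 0.9413650.
Need (0.9413650)^m ≤ 10^(−3): m ≥ 3·ln10/|ln 0.9413650| = 6.90776/0.0604243 = 114.321 ⇒ m = 115.

m = 115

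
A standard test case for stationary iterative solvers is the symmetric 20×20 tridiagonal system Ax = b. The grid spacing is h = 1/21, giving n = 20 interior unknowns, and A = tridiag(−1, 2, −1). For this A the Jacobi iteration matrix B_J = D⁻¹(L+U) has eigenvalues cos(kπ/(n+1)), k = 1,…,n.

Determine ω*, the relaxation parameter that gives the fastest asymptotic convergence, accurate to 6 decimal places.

ω* = 1.740580

n=20: λ(B_J) = 1 − λ(A)/2 = cos(kπ/21); k=1 gives ρ_J = 0.988831.
√(1−ρ_J²) = |sin(π/21)| = 0.1490423
ω* = 2/(1 + 0.1490423) = 2/1.1490423 = 1.740580.
ρ_SOR = ω* − 1 = 1.740580 − 1 = 0.740580.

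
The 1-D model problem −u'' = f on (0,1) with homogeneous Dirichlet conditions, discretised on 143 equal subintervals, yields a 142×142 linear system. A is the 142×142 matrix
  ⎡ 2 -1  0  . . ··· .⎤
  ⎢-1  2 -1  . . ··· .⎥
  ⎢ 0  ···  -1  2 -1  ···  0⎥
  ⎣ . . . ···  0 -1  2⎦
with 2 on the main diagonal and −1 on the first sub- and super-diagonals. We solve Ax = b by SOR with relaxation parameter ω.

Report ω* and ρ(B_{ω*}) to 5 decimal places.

B_J for the 142×142 system has eigenvalues cos(kπ/143); ρ_J = cos(π/143) = 0.99976.
√(1 − cos²(π/143)) = sin(π/143) ≈ 0.021967.
[ω*] 2 ÷ (1 + 0.021967) = 2 ÷ 1.021967 = 1.95701.
and ρ(B_{ω*}) = 1.95701 − 1 = 0.95701.

ω* = 1.95701, ρ_SOR = 0.95701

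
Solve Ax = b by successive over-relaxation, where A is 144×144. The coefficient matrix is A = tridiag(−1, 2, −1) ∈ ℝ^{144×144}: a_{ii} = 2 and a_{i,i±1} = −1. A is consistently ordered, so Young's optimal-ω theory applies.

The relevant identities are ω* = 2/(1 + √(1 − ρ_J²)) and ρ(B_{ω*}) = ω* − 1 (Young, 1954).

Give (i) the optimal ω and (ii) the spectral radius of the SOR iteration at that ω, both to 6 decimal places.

With n=144, ρ(Jacobi) = cos(π/145) = 0.999765.
1 − cos²(π/145) = sin²(π/145) ⇒ √(1−ρ_J²) = sin(π/145) = 0.0216645.
Then 2/(1+√(1−ρ_J²)) = 2/(1+0.0216645); ω* = 2/1.0216645 = 1.957590.
ρ(B_{ω*}) = ω*−1 = 0.957590

ω* = 1.957590, ρ_SOR = 0.957590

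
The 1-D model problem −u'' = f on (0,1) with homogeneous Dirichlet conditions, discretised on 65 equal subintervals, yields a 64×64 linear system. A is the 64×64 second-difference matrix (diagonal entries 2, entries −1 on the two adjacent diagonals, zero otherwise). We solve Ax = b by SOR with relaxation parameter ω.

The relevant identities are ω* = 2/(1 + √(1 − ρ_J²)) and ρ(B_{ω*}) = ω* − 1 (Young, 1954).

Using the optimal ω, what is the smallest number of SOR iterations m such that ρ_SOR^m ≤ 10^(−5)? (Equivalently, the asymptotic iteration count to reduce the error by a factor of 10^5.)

B_J for the 64×64 system has eigenvalues cos(kπ/65); ρ_J = cos(π/65) = 0.9988322.
√(1−ρ_J²) = |sin(π/65)| = 0.0483134
ω* = 2 / (1 + 0.0483134) = 2 / 1.0483134 ≈ 1.9078264.
At ω = 1.9078264 every |λ(B_ω)| = ω−1, so ρ_SOR = 0.9078264.
m ≥ 5·ln10 / (−ln 0.9078264) = 119.055; smallest integer m = 120.

m = 120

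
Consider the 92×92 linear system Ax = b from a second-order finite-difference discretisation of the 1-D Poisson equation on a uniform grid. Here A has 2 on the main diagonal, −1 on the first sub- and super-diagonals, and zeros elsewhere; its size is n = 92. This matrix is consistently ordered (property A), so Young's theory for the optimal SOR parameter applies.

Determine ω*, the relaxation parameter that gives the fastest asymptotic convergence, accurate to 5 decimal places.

ω* = 1.93466

½·tridiag(1,0,1) at n=92: λ_k = cos(kπ/93); max |λ| at k=1 ⇒ ρ_J = cos(π/93) ≈ 0.99943.
√(1−ρ_J²) simplifies to sin(π/93) = 0.033774.
Then 2/(1+√(1−ρ_J²)) = 2/(1+0.033774); ω* = 2/1.033774 = 1.93466.
At ω = 1.93466 every |λ(B_ω)| = ω−1, so ρ_SOR = 0.93466.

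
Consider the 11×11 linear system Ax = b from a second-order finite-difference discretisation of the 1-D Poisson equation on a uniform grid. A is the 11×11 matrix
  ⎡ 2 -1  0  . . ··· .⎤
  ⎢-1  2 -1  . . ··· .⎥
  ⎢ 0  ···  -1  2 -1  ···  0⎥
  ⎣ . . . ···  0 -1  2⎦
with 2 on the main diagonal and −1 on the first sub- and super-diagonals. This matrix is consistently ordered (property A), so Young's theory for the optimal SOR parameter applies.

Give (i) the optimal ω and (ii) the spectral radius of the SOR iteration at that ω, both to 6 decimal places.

ω* = 1.588791, ρ_SOR = 0.588791

½·tridiag(1,0,1) at n=11: λ_k = cos(kπ/12); max |λ| at k=1 ⇒ ρ_J = cos(π/12) ≈ 0.965926.
√(1 − cos²(π/12)) = sin(π/12) ≈ 0.2588190.
[ω*] 2 ÷ (1 + 0.2588190) = 2 ÷ 1.2588190 = 1.588791.
At ω = 1.588791 every |λ(B_ω)| = ω−1, so ρ_SOR = 0.588791.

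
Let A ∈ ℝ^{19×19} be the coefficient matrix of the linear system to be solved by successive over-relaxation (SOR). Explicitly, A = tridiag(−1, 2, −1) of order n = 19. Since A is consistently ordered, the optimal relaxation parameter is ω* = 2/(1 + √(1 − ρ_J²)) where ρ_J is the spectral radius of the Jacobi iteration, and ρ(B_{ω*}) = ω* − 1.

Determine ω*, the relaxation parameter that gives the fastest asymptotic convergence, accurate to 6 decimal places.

ω* = 1.729454

spectrum of D⁻¹(L+U) = {cos(kπ/20) : 1≤k≤19}; ρ_J = cos(π/20) = 0.987688.
1 − cos²(π/20) = sin²(π/20) ⇒ √(1−ρ_J²) = sin(π/20) = 0.1564345.
ω* = 2/(1+0.1564345) = 1.729454
At ω = 1.729454 every |λ(B_ω)| = ω−1, so ρ_SOR = 0.729454.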